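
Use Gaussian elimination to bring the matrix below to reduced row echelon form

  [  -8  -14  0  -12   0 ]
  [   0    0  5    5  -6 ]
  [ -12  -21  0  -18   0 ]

[[1, 7/4, 0, 3/2, 0], [0, 0, 1, 1, -6/5], [0, 0, 0, 0, 0]]

ρ1 ← -1/8·ρ1
ρ3 ← ρ3 + 12·ρ1
ρ2 ← 1/5·ρ2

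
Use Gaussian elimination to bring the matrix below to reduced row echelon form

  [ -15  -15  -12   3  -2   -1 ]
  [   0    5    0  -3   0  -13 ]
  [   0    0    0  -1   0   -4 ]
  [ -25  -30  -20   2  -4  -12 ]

[[1, 0, 4/5, 0, 0, 6/5], [0, 1, 0, 0, 0, -1/5], [0, 0, 0, 1, 0, 4], [0, 0, 0, 0, 1, -1]]

R1 -> -1/15·R1
  [   1    1  4/5  -1/5  2/15  1/15 ]
  [   0    5    0    -3     0   -13 ]
  [   0    0    0    -1     0    -4 ]
  [ -25  -30  -20     2    -4   -12 ]
R4 -> R4 + 25·R1
  [ 1   1  4/5  -1/5  2/15   1/15 ]
  [ 0   5    0    -3     0    -13 ]
  [ 0   0    0    -1     0     -4 ]
  [ 0  -5    0    -3  -2/3  -31/3 ]
R2 -> 1/5·R2
  [ 1   1  4/5  -1/5  2/15   1/15 ]
  [ 0   1    0  -3/5     0  -13/5 ]
  [ 0   0    0    -1     0     -4 ]
  [ 0  -5    0    -3  -2/3  -31/3 ]
R4 -> R4 + 5·R2
  [ 1  1  4/5  -1/5  2/15   1/15 ]
  [ 0  1    0  -3/5     0  -13/5 ]
  [ 0  0    0    -1     0     -4 ]
  [ 0  0    0    -6  -2/3  -70/3 ]
R3 -> -1·R3
  [ 1  1  4/5  -1/5  2/15   1/15 ]
  [ 0  1    0  -3/5     0  -13/5 ]
  [ 0  0    0     1     0      4 ]
  [ 0  0    0    -6  -2/3  -70/3 ]
R4 -> R4 + 6·R3
  [ 1  1  4/5  -1/5  2/15   1/15 ]
  [ 0  1    0  -3/5     0  -13/5 ]
  [ 0  0    0     1     0      4 ]
  [ 0  0    0     0  -2/3    2/3 ]
R4 -> -3/2·R4
  [ 1  1  4/5  -1/5  2/15   1/15 ]
  [ 0  1    0  -3/5     0  -13/5 ]
  [ 0  0    0     1     0      4 ]
  [ 0  0    0     0     1     -1 ]
R1 -> R1 − 2/15·R4
  [ 1  1  4/5  -1/5  0    1/5 ]
  [ 0  1    0  -3/5  0  -13/5 ]
  [ 0  0    0     1  0      4 ]
  [ 0  0    0     0  1     -1 ]
R2 -> R2 + 3/5·R3
  [ 1  1  4/5  -1/5  0   1/5 ]
  [ 0  1    0     0  0  -1/5 ]
  [ 0  0    0     1  0     4 ]
  [ 0  0    0     0  1    -1 ]
R1 -> R1 + 1/5·R3
  [ 1  1  4/5  0  0     1 ]
  [ 0  1    0  0  0  -1/5 ]
  [ 0  0    0  1  0     4 ]
  [ 0  0    0  0  1    -1 ]
R1 -> R1 − R2
  [ 1  0  4/5  0  0   6/5 ]
  [ 0  1    0  0  0  -1/5 ]
  [ 0  0    0  1  0     4 ]
  [ 0  0    0  0  1    -1 ]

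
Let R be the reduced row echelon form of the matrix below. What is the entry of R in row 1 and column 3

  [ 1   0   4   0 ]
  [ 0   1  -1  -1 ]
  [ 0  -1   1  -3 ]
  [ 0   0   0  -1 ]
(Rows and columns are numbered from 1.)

4

R3 ← R3 + R2
  [ 1  0   4   0 ]
  [ 0  1  -1  -1 ]
  [ 0  0   0  -4 ]
  [ 0  0   0  -1 ]
R3 ← -1/4·R3
  [ 1  0   4   0 ]
  [ 0  1  -1  -1 ]
  [ 0  0   0   1 ]
  [ 0  0   0  -1 ]
R4 ← R4 + R3
  [ 1  0   4   0 ]
  [ 0  1  -1  -1 ]
  [ 0  0   0   1 ]
  [ 0  0   0   0 ]
R2 ← R2 + R3
  [ 1  0   4  0 ]
  [ 0  1  -1  0 ]
  [ 0  0   0  1 ]
  [ 0  0   0  0 ]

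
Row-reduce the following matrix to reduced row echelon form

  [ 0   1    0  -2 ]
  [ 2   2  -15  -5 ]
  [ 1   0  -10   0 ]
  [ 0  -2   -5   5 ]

R1 <-> R2
  [ 2   2  -15  -5 ]
  [ 0   1    0  -2 ]
  [ 1   0  -10   0 ]
  [ 0  -2   -5   5 ]
R1 → 1/2·R1
  [ 1   1  -15/2  -5/2 ]
  [ 0   1      0    -2 ]
  [ 1   0    -10     0 ]
  [ 0  -2     -5     5 ]
R3 → R3 − R1
  [ 1   1  -15/2  -5/2 ]
  [ 0   1      0    -2 ]
  [ 0  -1   -5/2   5/2 ]
  [ 0  -2     -5     5 ]
R3 → R3 + R2
  [ 1   1  -15/2  -5/2 ]
  [ 0   1      0    -2 ]
  [ 0   0   -5/2   1/2 ]
  [ 0  -2     -5     5 ]
R4 → R4 + 2·R2
  [ 1  1  -15/2  -5/2 ]
  [ 0  1      0    -2 ]
  [ 0  0   -5/2   1/2 ]
  [ 0  0     -5     1 ]
R3 → -2/5·R3
  [ 1  1  -15/2  -5/2 ]
  [ 0  1      0    -2 ]
  [ 0  0      1  -1/5 ]
  [ 0  0     -5     1 ]
R4 → R4 + 5·R3
  [ 1  1  -15/2  -5/2 ]
  [ 0  1      0    -2 ]
  [ 0  0      1  -1/5 ]
  [ 0  0      0     0 ]
R1 → R1 + 15/2·R3
  [ 1  1  0    -4 ]
  [ 0  1  0    -2 ]
  [ 0  0  1  -1/5 ]
  [ 0  0  0     0 ]
R1 → R1 − R2
  [ 1  0  0    -2 ]
  [ 0  1  0    -2 ]
  [ 0  0  1  -1/5 ]
  [ 0  0  0     0 ]

[[1, 0, 0, -2], [0, 1, 0, -2], [0, 0, 1, -1/5], [0, 0, 0, 0]]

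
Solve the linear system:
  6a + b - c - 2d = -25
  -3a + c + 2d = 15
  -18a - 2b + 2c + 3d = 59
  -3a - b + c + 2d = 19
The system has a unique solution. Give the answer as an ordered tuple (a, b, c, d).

(-2, -4, 3, 3)

Form the augmented matrix and row-reduce:
  [   6   1  -1  -2  |  -25 ]
  [  -3   0   1   2  |   15 ]
  [ -18  -2   2   3  |   59 ]
  [  -3  -1   1   2  |   19 ]
r1 -> 1/6·r1
  [   1  1/6  -1/6  -1/3  |  -25/6 ]
  [  -3    0     1     2  |     15 ]
  [ -18   -2     2     3  |     59 ]
  [  -3   -1     1     2  |     19 ]
r2 -> r2 + 3·r1
  [   1  1/6  -1/6  -1/3  |  -25/6 ]
  [   0  1/2   1/2     1  |    5/2 ]
  [ -18   -2     2     3  |     59 ]
  [  -3   -1     1     2  |     19 ]
r3 -> r3 + 18·r1
  [  1  1/6  -1/6  -1/3  |  -25/6 ]
  [  0  1/2   1/2     1  |    5/2 ]
  [  0    1    -1    -3  |    -16 ]
  [ -3   -1     1     2  |     19 ]
r4 -> r4 + 3·r1
  [ 1   1/6  -1/6  -1/3  |  -25/6 ]
  [ 0   1/2   1/2     1  |    5/2 ]
  [ 0     1    -1    -3  |    -16 ]
  [ 0  -1/2   1/2     1  |   13/2 ]
r2 -> 2·r2
  [ 1   1/6  -1/6  -1/3  |  -25/6 ]
  [ 0     1     1     2  |      5 ]
  [ 0     1    -1    -3  |    -16 ]
  [ 0  -1/2   1/2     1  |   13/2 ]
r3 -> r3 − r2
  [ 1   1/6  -1/6  -1/3  |  -25/6 ]
  [ 0     1     1     2  |      5 ]
  [ 0     0    -2    -5  |    -21 ]
  [ 0  -1/2   1/2     1  |   13/2 ]
r4 -> r4 + 1/2·r2
  [ 1  1/6  -1/6  -1/3  |  -25/6 ]
  [ 0    1     1     2  |      5 ]
  [ 0    0    -2    -5  |    -21 ]
  [ 0    0     1     2  |      9 ]
r3 -> -1/2·r3
  [ 1  1/6  -1/6  -1/3  |  -25/6 ]
  [ 0    1     1     2  |      5 ]
  [ 0    0     1   5/2  |   21/2 ]
  [ 0    0     1     2  |      9 ]
r4 -> r4 − r3
  [ 1  1/6  -1/6  -1/3  |  -25/6 ]
  [ 0    1     1     2  |      5 ]
  [ 0    0     1   5/2  |   21/2 ]
  [ 0    0     0  -1/2  |   -3/2 ]
r4 -> -2·r4
  [ 1  1/6  -1/6  -1/3  |  -25/6 ]
  [ 0    1     1     2  |      5 ]
  [ 0    0     1   5/2  |   21/2 ]
  [ 0    0     0     1  |      3 ]
r3 -> r3 − 5/2·r4
  [ 1  1/6  -1/6  -1/3  |  -25/6 ]
  [ 0    1     1     2  |      5 ]
  [ 0    0     1     0  |      3 ]
  [ 0    0     0     1  |      3 ]
r2 -> r2 − 2·r4
  [ 1  1/6  -1/6  -1/3  |  -25/6 ]
  [ 0    1     1     0  |     -1 ]
  [ 0    0     1     0  |      3 ]
  [ 0    0     0     1  |      3 ]
r1 -> r1 + 1/3·r4
  [ 1  1/6  -1/6  0  |  -19/6 ]
  [ 0    1     1  0  |     -1 ]
  [ 0    0     1  0  |      3 ]
  [ 0    0     0  1  |      3 ]
r2 -> r2 − r3
  [ 1  1/6  -1/6  0  |  -19/6 ]
  [ 0    1     0  0  |     -4 ]
  [ 0    0     1  0  |      3 ]
  [ 0    0     0  1  |      3 ]
r1 -> r1 + 1/6·r3
  [ 1  1/6  0  0  |  -8/3 ]
  [ 0    1  0  0  |    -4 ]
  [ 0    0  1  0  |     3 ]
  [ 0    0  0  1  |     3 ]
r1 -> r1 − 1/6·r2
  [ 1  0  0  0  |  -2 ]
  [ 0  1  0  0  |  -4 ]
  [ 0  0  1  0  |   3 ]
  [ 0  0  0  1  |   3 ]
Reading off the last column: a = -2, b = -4, c = 3, d = 3.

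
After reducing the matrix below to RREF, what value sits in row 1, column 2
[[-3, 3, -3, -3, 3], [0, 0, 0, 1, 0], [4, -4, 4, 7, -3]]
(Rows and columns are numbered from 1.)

-1

r1 -> -1/3·r1
  [ 1  -1  1  1  -1 ]
  [ 0   0  0  1   0 ]
  [ 4  -4  4  7  -3 ]
r3 -> r3 − 4·r1
  [ 1  -1  1  1  -1 ]
  [ 0   0  0  1   0 ]
  [ 0   0  0  3   1 ]
r3 -> r3 − 3·r2
  [ 1  -1  1  1  -1 ]
  [ 0   0  0  1   0 ]
  [ 0   0  0  0   1 ]
r1 -> r1 + r3
  [ 1  -1  1  1  0 ]
  [ 0   0  0  1  0 ]
  [ 0   0  0  0  1 ]
r1 -> r1 − r2
  [ 1  -1  1  0  0 ]
  [ 0   0  0  1  0 ]
  [ 0   0  0  0  1 ]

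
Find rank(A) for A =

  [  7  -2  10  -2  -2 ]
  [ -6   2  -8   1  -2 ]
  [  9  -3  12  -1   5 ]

rank = 3

R1 ← 1/7·R1
  [  1  -2/7  10/7  -2/7  -2/7 ]
  [ -6     2    -8     1    -2 ]
  [  9    -3    12    -1     5 ]
R2 ← R2 + 6·R1
  [ 1  -2/7  10/7  -2/7   -2/7 ]
  [ 0   2/7   4/7  -5/7  -26/7 ]
  [ 9    -3    12    -1      5 ]
R3 ← R3 − 9·R1
  [ 1  -2/7  10/7  -2/7   -2/7 ]
  [ 0   2/7   4/7  -5/7  -26/7 ]
  [ 0  -3/7  -6/7  11/7   53/7 ]
R2 ← 7/2·R2
  [ 1  -2/7  10/7  -2/7  -2/7 ]
  [ 0     1     2  -5/2   -13 ]
  [ 0  -3/7  -6/7  11/7  53/7 ]
R3 ← R3 + 3/7·R2
  [ 1  -2/7  10/7  -2/7  -2/7 ]
  [ 0     1     2  -5/2   -13 ]
  [ 0     0     0   1/2     2 ]
R3 ← 2·R3
  [ 1  -2/7  10/7  -2/7  -2/7 ]
  [ 0     1     2  -5/2   -13 ]
  [ 0     0     0     1     4 ]
R2 ← R2 + 5/2·R3
  [ 1  -2/7  10/7  -2/7  -2/7 ]
  [ 0     1     2     0    -3 ]
  [ 0     0     0     1     4 ]
R1 ← R1 + 2/7·R3
  [ 1  -2/7  10/7  0  6/7 ]
  [ 0     1     2  0   -3 ]
  [ 0     0     0  1    4 ]
R1 ← R1 + 2/7·R2
  [ 1  0  2  0   0 ]
  [ 0  1  2  0  -3 ]
  [ 0  0  0  1   4 ]
The reduced form has 3 nonzero rows.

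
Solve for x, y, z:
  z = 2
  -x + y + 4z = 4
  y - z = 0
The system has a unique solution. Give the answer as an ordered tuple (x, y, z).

Form the augmented matrix and row-reduce:
  [  0  0   1  |  2 ]
  [ -1  1   4  |  4 ]
  [  0  1  -1  |  0 ]
Swap R1 and R2.
  [ -1  1   4  |  4 ]
  [  0  0   1  |  2 ]
  [  0  1  -1  |  0 ]
Multiply R1 by -1.
  [ 1  -1  -4  |  -4 ]
  [ 0   0   1  |   2 ]
  [ 0   1  -1  |   0 ]
Swap R2 and R3.
  [ 1  -1  -4  |  -4 ]
  [ 0   1  -1  |   0 ]
  [ 0   0   1  |   2 ]
Add R3 to R2.
  [ 1  -1  -4  |  -4 ]
  [ 0   1   0  |   2 ]
  [ 0   0   1  |   2 ]
Add 4 times R3 to R1.
  [ 1  -1  0  |  4 ]
  [ 0   1  0  |  2 ]
  [ 0   0  1  |  2 ]
Add R2 to R1.
  [ 1  0  0  |  6 ]
  [ 0  1  0  |  2 ]
  [ 0  0  1  |  2 ]
Reading off the last column: x = 6, y = 2, z = 2.

(6, 2, 2)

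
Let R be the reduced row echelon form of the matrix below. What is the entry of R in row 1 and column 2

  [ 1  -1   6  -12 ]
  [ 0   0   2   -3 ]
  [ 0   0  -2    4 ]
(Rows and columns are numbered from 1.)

R2 -> 1/2·R2
  [ 1  -1   6   -12 ]
  [ 0   0   1  -3/2 ]
  [ 0   0  -2     4 ]
R3 -> R3 + 2·R2
  [ 1  -1  6   -12 ]
  [ 0   0  1  -3/2 ]
  [ 0   0  0     1 ]
R2 -> R2 + 3/2·R3
  [ 1  -1  6  -12 ]
  [ 0   0  1    0 ]
  [ 0   0  0    1 ]
R1 -> R1 + 12·R3
  [ 1  -1  6  0 ]
  [ 0   0  1  0 ]
  [ 0   0  0  1 ]
R1 -> R1 − 6·R2
  [ 1  -1  0  0 ]
  [ 0   0  1  0 ]
  [ 0   0  0  1 ]

-1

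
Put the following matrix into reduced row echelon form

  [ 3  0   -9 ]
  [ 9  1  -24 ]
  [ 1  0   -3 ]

Multiply R1 by 1/3.
  [ 1  0   -3 ]
  [ 9  1  -24 ]
  [ 1  0   -3 ]
Subtract 9 times R1 from R2.
  [ 1  0  -3 ]
  [ 0  1   3 ]
  [ 1  0  -3 ]
Subtract R1 from R3.
  [ 1  0  -3 ]
  [ 0  1   3 ]
  [ 0  0   0 ]

[[1, 0, -3], [0, 1, 3], [0, 0, 0]]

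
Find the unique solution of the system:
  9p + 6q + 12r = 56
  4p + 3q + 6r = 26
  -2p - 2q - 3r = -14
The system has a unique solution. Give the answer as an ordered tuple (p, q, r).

(4, 2, 2/3)

Form the augmented matrix and row-reduce:
  [  9   6  12  |   56 ]
  [  4   3   6  |   26 ]
  [ -2  -2  -3  |  -14 ]
Multiply R1 by 1/9.
  [  1  2/3  4/3  |  56/9 ]
  [  4    3    6  |    26 ]
  [ -2   -2   -3  |   -14 ]
Subtract 4 times R1 from R2.
  [  1  2/3  4/3  |  56/9 ]
  [  0  1/3  2/3  |  10/9 ]
  [ -2   -2   -3  |   -14 ]
Add 2 times R1 to R3.
  [ 1   2/3   4/3  |   56/9 ]
  [ 0   1/3   2/3  |   10/9 ]
  [ 0  -2/3  -1/3  |  -14/9 ]
Multiply R2 by 3.
  [ 1   2/3   4/3  |   56/9 ]
  [ 0     1     2  |   10/3 ]
  [ 0  -2/3  -1/3  |  -14/9 ]
Add 2/3 times R2 to R3.
  [ 1  2/3  4/3  |  56/9 ]
  [ 0    1    2  |  10/3 ]
  [ 0    0    1  |   2/3 ]
Subtract 2 times R3 from R2.
  [ 1  2/3  4/3  |  56/9 ]
  [ 0    1    0  |     2 ]
  [ 0    0    1  |   2/3 ]
Subtract 4/3 times R3 from R1.
  [ 1  2/3  0  |  16/3 ]
  [ 0    1  0  |     2 ]
  [ 0    0  1  |   2/3 ]
Subtract 2/3 times R2 from R1.
  [ 1  0  0  |    4 ]
  [ 0  1  0  |    2 ]
  [ 0  0  1  |  2/3 ]
Reading off the last column: p = 4, q = 2, r = 2/3.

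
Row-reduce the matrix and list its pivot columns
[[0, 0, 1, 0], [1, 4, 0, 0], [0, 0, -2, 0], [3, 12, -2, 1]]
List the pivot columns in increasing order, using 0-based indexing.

0, 2, 3

R1 <=> R2
  [ 1   4   0  0 ]
  [ 0   0   1  0 ]
  [ 0   0  -2  0 ]
  [ 3  12  -2  1 ]
R4 -> R4 − 3·R1
  [ 1  4   0  0 ]
  [ 0  0   1  0 ]
  [ 0  0  -2  0 ]
  [ 0  0  -2  1 ]
R3 -> R3 + 2·R2
  [ 1  4   0  0 ]
  [ 0  0   1  0 ]
  [ 0  0   0  0 ]
  [ 0  0  -2  1 ]
R4 -> R4 + 2·R2
  [ 1  4  0  0 ]
  [ 0  0  1  0 ]
  [ 0  0  0  0 ]
  [ 0  0  0  1 ]
R3 <=> R4
  [ 1  4  0  0 ]
  [ 0  0  1  0 ]
  [ 0  0  0  1 ]
  [ 0  0  0  0 ]
Pivot columns are the columns containing a leading 1.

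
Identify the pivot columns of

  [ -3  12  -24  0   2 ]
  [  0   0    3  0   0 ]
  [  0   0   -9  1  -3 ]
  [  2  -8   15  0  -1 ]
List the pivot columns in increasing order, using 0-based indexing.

Multiply R1 by -1/3.
  [ 1  -4   8  0  -2/3 ]
  [ 0   0   3  0     0 ]
  [ 0   0  -9  1    -3 ]
  [ 2  -8  15  0    -1 ]
Subtract 2 times R1 from R4.
  [ 1  -4   8  0  -2/3 ]
  [ 0   0   3  0     0 ]
  [ 0   0  -9  1    -3 ]
  [ 0   0  -1  0   1/3 ]
Multiply R2 by 1/3.
  [ 1  -4   8  0  -2/3 ]
  [ 0   0   1  0     0 ]
  [ 0   0  -9  1    -3 ]
  [ 0   0  -1  0   1/3 ]
Add 9 times R2 to R3.
  [ 1  -4   8  0  -2/3 ]
  [ 0   0   1  0     0 ]
  [ 0   0   0  1    -3 ]
  [ 0   0  -1  0   1/3 ]
Add R2 to R4.
  [ 1  -4  8  0  -2/3 ]
  [ 0   0  1  0     0 ]
  [ 0   0  0  1    -3 ]
  [ 0   0  0  0   1/3 ]
Multiply R4 by 3.
  [ 1  -4  8  0  -2/3 ]
  [ 0   0  1  0     0 ]
  [ 0   0  0  1    -3 ]
  [ 0   0  0  0     1 ]
Add 3 times R4 to R3.
  [ 1  -4  8  0  -2/3 ]
  [ 0   0  1  0     0 ]
  [ 0   0  0  1     0 ]
  [ 0   0  0  0     1 ]
Add 2/3 times R4 to R1.
  [ 1  -4  8  0  0 ]
  [ 0   0  1  0  0 ]
  [ 0   0  0  1  0 ]
  [ 0   0  0  0  1 ]
Subtract 8 times R2 from R1.
  [ 1  -4  0  0  0 ]
  [ 0   0  1  0  0 ]
  [ 0   0  0  1  0 ]
  [ 0   0  0  0  1 ]
Pivot columns are the columns containing a leading 1.

0, 2, 3, 4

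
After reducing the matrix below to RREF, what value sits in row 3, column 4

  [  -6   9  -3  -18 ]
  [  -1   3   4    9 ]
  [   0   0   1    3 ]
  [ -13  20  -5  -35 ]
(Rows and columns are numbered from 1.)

3

r1 → -1/6·r1
r2 → r2 + r1
r4 → r4 + 13·r1
r2 → 2/3·r2
r4 → r4 − 1/2·r2
r2 → r2 − 3·r3
r1 → r1 − 1/2·r3
r1 → r1 + 3/2·r2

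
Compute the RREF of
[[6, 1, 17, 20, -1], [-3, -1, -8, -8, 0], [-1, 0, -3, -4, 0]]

[[1, 0, 3, 4, 0], [0, 1, -1, -4, 0], [0, 0, 0, 0, 1]]

R1 → 1/6·R1
  [  1  1/6  17/6  10/3  -1/6 ]
  [ -3   -1    -8    -8     0 ]
  [ -1    0    -3    -4     0 ]
R2 → R2 + 3·R1
  [  1   1/6  17/6  10/3  -1/6 ]
  [  0  -1/2   1/2     2  -1/2 ]
  [ -1     0    -3    -4     0 ]
R3 → R3 + R1
  [ 1   1/6  17/6  10/3  -1/6 ]
  [ 0  -1/2   1/2     2  -1/2 ]
  [ 0   1/6  -1/6  -2/3  -1/6 ]
R2 → -2·R2
  [ 1  1/6  17/6  10/3  -1/6 ]
  [ 0    1    -1    -4     1 ]
  [ 0  1/6  -1/6  -2/3  -1/6 ]
R3 → R3 − 1/6·R2
  [ 1  1/6  17/6  10/3  -1/6 ]
  [ 0    1    -1    -4     1 ]
  [ 0    0     0     0  -1/3 ]
R3 → -3·R3
  [ 1  1/6  17/6  10/3  -1/6 ]
  [ 0    1    -1    -4     1 ]
  [ 0    0     0     0     1 ]
R2 → R2 − R3
  [ 1  1/6  17/6  10/3  -1/6 ]
  [ 0    1    -1    -4     0 ]
  [ 0    0     0     0     1 ]
R1 → R1 + 1/6·R3
  [ 1  1/6  17/6  10/3  0 ]
  [ 0    1    -1    -4  0 ]
  [ 0    0     0     0  1 ]
R1 → R1 − 1/6·R2
  [ 1  0   3   4  0 ]
  [ 0  1  -1  -4  0 ]
  [ 0  0   0   0  1 ]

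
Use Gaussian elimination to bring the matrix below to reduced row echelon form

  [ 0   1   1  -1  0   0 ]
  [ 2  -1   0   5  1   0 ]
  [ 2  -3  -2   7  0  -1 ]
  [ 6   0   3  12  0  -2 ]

Swap ρ1 and ρ2.
  [ 2  -1   0   5  1   0 ]
  [ 0   1   1  -1  0   0 ]
  [ 2  -3  -2   7  0  -1 ]
  [ 6   0   3  12  0  -2 ]
Multiply ρ1 by 1/2.
  [ 1  -1/2   0  5/2  1/2   0 ]
  [ 0     1   1   -1    0   0 ]
  [ 2    -3  -2    7    0  -1 ]
  [ 6     0   3   12    0  -2 ]
Subtract 2 times ρ1 from ρ3.
  [ 1  -1/2   0  5/2  1/2   0 ]
  [ 0     1   1   -1    0   0 ]
  [ 0    -2  -2    2   -1  -1 ]
  [ 6     0   3   12    0  -2 ]
Subtract 6 times ρ1 from ρ4.
  [ 1  -1/2   0  5/2  1/2   0 ]
  [ 0     1   1   -1    0   0 ]
  [ 0    -2  -2    2   -1  -1 ]
  [ 0     3   3   -3   -3  -2 ]
Add 2 times ρ2 to ρ3.
  [ 1  -1/2  0  5/2  1/2   0 ]
  [ 0     1  1   -1    0   0 ]
  [ 0     0  0    0   -1  -1 ]
  [ 0     3  3   -3   -3  -2 ]
Subtract 3 times ρ2 from ρ4.
  [ 1  -1/2  0  5/2  1/2   0 ]
  [ 0     1  1   -1    0   0 ]
  [ 0     0  0    0   -1  -1 ]
  [ 0     0  0    0   -3  -2 ]
Multiply ρ3 by -1.
  [ 1  -1/2  0  5/2  1/2   0 ]
  [ 0     1  1   -1    0   0 ]
  [ 0     0  0    0    1   1 ]
  [ 0     0  0    0   -3  -2 ]
Add 3 times ρ3 to ρ4.
  [ 1  -1/2  0  5/2  1/2  0 ]
  [ 0     1  1   -1    0  0 ]
  [ 0     0  0    0    1  1 ]
  [ 0     0  0    0    0  1 ]
Subtract ρ4 from ρ3.
  [ 1  -1/2  0  5/2  1/2  0 ]
  [ 0     1  1   -1    0  0 ]
  [ 0     0  0    0    1  0 ]
  [ 0     0  0    0    0  1 ]
Subtract 1/2 times ρ3 from ρ1.
  [ 1  -1/2  0  5/2  0  0 ]
  [ 0     1  1   -1  0  0 ]
  [ 0     0  0    0  1  0 ]
  [ 0     0  0    0  0  1 ]
Add 1/2 times ρ2 to ρ1.
  [ 1  0  1/2   2  0  0 ]
  [ 0  1    1  -1  0  0 ]
  [ 0  0    0   0  1  0 ]
  [ 0  0    0   0  0  1 ]

[[1, 0, 1/2, 2, 0, 0], [0, 1, 1, -1, 0, 0], [0, 0, 0, 0, 1, 0], [0, 0, 0, 0, 0, 1]]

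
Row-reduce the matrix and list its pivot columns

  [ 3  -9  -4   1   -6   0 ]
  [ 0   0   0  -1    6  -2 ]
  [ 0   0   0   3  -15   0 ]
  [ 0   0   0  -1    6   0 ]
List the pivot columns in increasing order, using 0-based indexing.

Multiply r1 by 1/3.
  [ 1  -3  -4/3  1/3   -2   0 ]
  [ 0   0     0   -1    6  -2 ]
  [ 0   0     0    3  -15   0 ]
  [ 0   0     0   -1    6   0 ]
Multiply r2 by -1.
  [ 1  -3  -4/3  1/3   -2  0 ]
  [ 0   0     0    1   -6  2 ]
  [ 0   0     0    3  -15  0 ]
  [ 0   0     0   -1    6  0 ]
Subtract 3 times r2 from r3.
  [ 1  -3  -4/3  1/3  -2   0 ]
  [ 0   0     0    1  -6   2 ]
  [ 0   0     0    0   3  -6 ]
  [ 0   0     0   -1   6   0 ]
Add r2 to r4.
  [ 1  -3  -4/3  1/3  -2   0 ]
  [ 0   0     0    1  -6   2 ]
  [ 0   0     0    0   3  -6 ]
  [ 0   0     0    0   0   2 ]
Multiply r3 by 1/3.
  [ 1  -3  -4/3  1/3  -2   0 ]
  [ 0   0     0    1  -6   2 ]
  [ 0   0     0    0   1  -2 ]
  [ 0   0     0    0   0   2 ]
Multiply r4 by 1/2.
  [ 1  -3  -4/3  1/3  -2   0 ]
  [ 0   0     0    1  -6   2 ]
  [ 0   0     0    0   1  -2 ]
  [ 0   0     0    0   0   1 ]
Add 2 times r4 to r3.
  [ 1  -3  -4/3  1/3  -2  0 ]
  [ 0   0     0    1  -6  2 ]
  [ 0   0     0    0   1  0 ]
  [ 0   0     0    0   0  1 ]
Subtract 2 times r4 from r2.
  [ 1  -3  -4/3  1/3  -2  0 ]
  [ 0   0     0    1  -6  0 ]
  [ 0   0     0    0   1  0 ]
  [ 0   0     0    0   0  1 ]
Add 6 times r3 to r2.
  [ 1  -3  -4/3  1/3  -2  0 ]
  [ 0   0     0    1   0  0 ]
  [ 0   0     0    0   1  0 ]
  [ 0   0     0    0   0  1 ]
Add 2 times r3 to r1.
  [ 1  -3  -4/3  1/3  0  0 ]
  [ 0   0     0    1  0  0 ]
  [ 0   0     0    0  1  0 ]
  [ 0   0     0    0  0  1 ]
Subtract 1/3 times r2 from r1.
  [ 1  -3  -4/3  0  0  0 ]
  [ 0   0     0  1  0  0 ]
  [ 0   0     0  0  1  0 ]
  [ 0   0     0  0  0  1 ]
Pivot columns are the columns containing a leading 1.

0, 3, 4, 5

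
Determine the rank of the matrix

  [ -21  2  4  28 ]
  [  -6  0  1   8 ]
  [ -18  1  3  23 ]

rank = 3

R1 := -1/21·R1
  [   1  -2/21  -4/21  -4/3 ]
  [  -6      0      1     8 ]
  [ -18      1      3    23 ]
R2 := R2 + 6·R1
  [   1  -2/21  -4/21  -4/3 ]
  [   0   -4/7   -1/7     0 ]
  [ -18      1      3    23 ]
R3 := R3 + 18·R1
  [ 1  -2/21  -4/21  -4/3 ]
  [ 0   -4/7   -1/7     0 ]
  [ 0   -5/7   -3/7    -1 ]
R2 := -7/4·R2
  [ 1  -2/21  -4/21  -4/3 ]
  [ 0      1    1/4     0 ]
  [ 0   -5/7   -3/7    -1 ]
R3 := R3 + 5/7·R2
  [ 1  -2/21  -4/21  -4/3 ]
  [ 0      1    1/4     0 ]
  [ 0      0   -1/4    -1 ]
R3 := -4·R3
  [ 1  -2/21  -4/21  -4/3 ]
  [ 0      1    1/4     0 ]
  [ 0      0      1     4 ]
R2 := R2 − 1/4·R3
  [ 1  -2/21  -4/21  -4/3 ]
  [ 0      1      0    -1 ]
  [ 0      0      1     4 ]
R1 := R1 + 4/21·R3
  [ 1  -2/21  0  -4/7 ]
  [ 0      1  0    -1 ]
  [ 0      0  1     4 ]
R1 := R1 + 2/21·R2
  [ 1  0  0  -2/3 ]
  [ 0  1  0    -1 ]
  [ 0  0  1     4 ]
The reduced form has 3 nonzero rows.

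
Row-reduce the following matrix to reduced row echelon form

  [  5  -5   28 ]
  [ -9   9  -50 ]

[[1, -1, 0], [0, 0, 1]]

R1 -> 1/5·R1
  [  1  -1  28/5 ]
  [ -9   9   -50 ]
R2 -> R2 + 9·R1
  [ 1  -1  28/5 ]
  [ 0   0   2/5 ]
R2 -> 5/2·R2
  [ 1  -1  28/5 ]
  [ 0   0     1 ]
R1 -> R1 − 28/5·R2
  [ 1  -1  0 ]
  [ 0   0  1 ]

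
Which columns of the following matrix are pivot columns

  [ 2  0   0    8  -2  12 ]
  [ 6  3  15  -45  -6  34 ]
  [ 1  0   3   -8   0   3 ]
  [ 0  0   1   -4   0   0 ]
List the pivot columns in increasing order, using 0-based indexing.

R1 := 1/2·R1
  [ 1  0   0    4  -1   6 ]
  [ 6  3  15  -45  -6  34 ]
  [ 1  0   3   -8   0   3 ]
  [ 0  0   1   -4   0   0 ]
R2 := R2 − 6·R1
  [ 1  0   0    4  -1   6 ]
  [ 0  3  15  -69   0  -2 ]
  [ 1  0   3   -8   0   3 ]
  [ 0  0   1   -4   0   0 ]
R3 := R3 − R1
  [ 1  0   0    4  -1   6 ]
  [ 0  3  15  -69   0  -2 ]
  [ 0  0   3  -12   1  -3 ]
  [ 0  0   1   -4   0   0 ]
R2 := 1/3·R2
  [ 1  0  0    4  -1     6 ]
  [ 0  1  5  -23   0  -2/3 ]
  [ 0  0  3  -12   1    -3 ]
  [ 0  0  1   -4   0     0 ]
R3 := 1/3·R3
  [ 1  0  0    4   -1     6 ]
  [ 0  1  5  -23    0  -2/3 ]
  [ 0  0  1   -4  1/3    -1 ]
  [ 0  0  1   -4    0     0 ]
R4 := R4 − R3
  [ 1  0  0    4    -1     6 ]
  [ 0  1  5  -23     0  -2/3 ]
  [ 0  0  1   -4   1/3    -1 ]
  [ 0  0  0    0  -1/3     1 ]
R4 := -3·R4
  [ 1  0  0    4   -1     6 ]
  [ 0  1  5  -23    0  -2/3 ]
  [ 0  0  1   -4  1/3    -1 ]
  [ 0  0  0    0    1    -3 ]
R3 := R3 − 1/3·R4
  [ 1  0  0    4  -1     6 ]
  [ 0  1  5  -23   0  -2/3 ]
  [ 0  0  1   -4   0     0 ]
  [ 0  0  0    0   1    -3 ]
R1 := R1 + R4
  [ 1  0  0    4  0     3 ]
  [ 0  1  5  -23  0  -2/3 ]
  [ 0  0  1   -4  0     0 ]
  [ 0  0  0    0  1    -3 ]
R2 := R2 − 5·R3
  [ 1  0  0   4  0     3 ]
  [ 0  1  0  -3  0  -2/3 ]
  [ 0  0  1  -4  0     0 ]
  [ 0  0  0   0  1    -3 ]
Pivot columns are the columns containing a leading 1.

0, 1, 2, 4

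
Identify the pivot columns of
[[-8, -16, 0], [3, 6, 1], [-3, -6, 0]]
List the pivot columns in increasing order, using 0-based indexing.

0, 2

Multiply R1 by -1/8.
Subtract 3 times R1 from R2.
Add 3 times R1 to R3.
Pivot columns are the columns containing a leading 1.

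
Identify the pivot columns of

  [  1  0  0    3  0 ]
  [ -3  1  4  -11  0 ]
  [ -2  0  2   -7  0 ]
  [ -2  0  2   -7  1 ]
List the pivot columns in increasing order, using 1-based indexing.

1, 2, 3, 5

R2 -> R2 + 3·R1
  [  1  0  0   3  0 ]
  [  0  1  4  -2  0 ]
  [ -2  0  2  -7  0 ]
  [ -2  0  2  -7  1 ]
R3 -> R3 + 2·R1
  [  1  0  0   3  0 ]
  [  0  1  4  -2  0 ]
  [  0  0  2  -1  0 ]
  [ -2  0  2  -7  1 ]
R4 -> R4 + 2·R1
  [ 1  0  0   3  0 ]
  [ 0  1  4  -2  0 ]
  [ 0  0  2  -1  0 ]
  [ 0  0  2  -1  1 ]
R3 -> 1/2·R3
  [ 1  0  0     3  0 ]
  [ 0  1  4    -2  0 ]
  [ 0  0  1  -1/2  0 ]
  [ 0  0  2    -1  1 ]
R4 -> R4 − 2·R3
  [ 1  0  0     3  0 ]
  [ 0  1  4    -2  0 ]
  [ 0  0  1  -1/2  0 ]
  [ 0  0  0     0  1 ]
R2 -> R2 − 4·R3
  [ 1  0  0     3  0 ]
  [ 0  1  0     0  0 ]
  [ 0  0  1  -1/2  0 ]
  [ 0  0  0     0  1 ]
Pivot columns are the columns containing a leading 1.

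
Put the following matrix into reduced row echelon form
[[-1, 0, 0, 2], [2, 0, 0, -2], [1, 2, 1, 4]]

ρ1 -> -1·ρ1
  [ 1  0  0  -2 ]
  [ 2  0  0  -2 ]
  [ 1  2  1   4 ]
ρ2 -> ρ2 − 2·ρ1
  [ 1  0  0  -2 ]
  [ 0  0  0   2 ]
  [ 1  2  1   4 ]
ρ3 -> ρ3 − ρ1
  [ 1  0  0  -2 ]
  [ 0  0  0   2 ]
  [ 0  2  1   6 ]
ρ2 <=> ρ3
  [ 1  0  0  -2 ]
  [ 0  2  1   6 ]
  [ 0  0  0   2 ]
ρ2 -> 1/2·ρ2
  [ 1  0    0  -2 ]
  [ 0  1  1/2   3 ]
  [ 0  0    0   2 ]
ρ3 -> 1/2·ρ3
  [ 1  0    0  -2 ]
  [ 0  1  1/2   3 ]
  [ 0  0    0   1 ]
ρ2 -> ρ2 − 3·ρ3
  [ 1  0    0  -2 ]
  [ 0  1  1/2   0 ]
  [ 0  0    0   1 ]
ρ1 -> ρ1 + 2·ρ3
  [ 1  0    0  0 ]
  [ 0  1  1/2  0 ]
  [ 0  0    0  1 ]

[[1, 0, 0, 0], [0, 1, 1/2, 0], [0, 0, 0, 1]]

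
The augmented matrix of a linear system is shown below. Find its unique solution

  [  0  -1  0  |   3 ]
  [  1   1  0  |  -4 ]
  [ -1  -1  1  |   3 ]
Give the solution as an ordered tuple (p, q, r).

(-1, -3, -1)

r1 <=> r2
r3 ← r3 + r1
r2 ← -1·r2
r1 ← r1 − r2
Reading off the last column: p = -1, q = -3, r = -1.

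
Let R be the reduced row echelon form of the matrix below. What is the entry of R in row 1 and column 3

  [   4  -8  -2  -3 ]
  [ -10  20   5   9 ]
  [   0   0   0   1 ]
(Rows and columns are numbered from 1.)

R1 ← 1/4·R1
  [   1  -2  -1/2  -3/4 ]
  [ -10  20     5     9 ]
  [   0   0     0     1 ]
R2 ← R2 + 10·R1
  [ 1  -2  -1/2  -3/4 ]
  [ 0   0     0   3/2 ]
  [ 0   0     0     1 ]
R2 ← 2/3·R2
  [ 1  -2  -1/2  -3/4 ]
  [ 0   0     0     1 ]
  [ 0   0     0     1 ]
R3 ← R3 − R2
  [ 1  -2  -1/2  -3/4 ]
  [ 0   0     0     1 ]
  [ 0   0     0     0 ]
R1 ← R1 + 3/4·R2
  [ 1  -2  -1/2  0 ]
  [ 0   0     0  1 ]
  [ 0   0     0  0 ]

-1/2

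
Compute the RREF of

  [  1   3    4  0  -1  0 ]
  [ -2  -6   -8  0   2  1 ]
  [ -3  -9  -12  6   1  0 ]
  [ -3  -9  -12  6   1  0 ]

[[1, 3, 4, 0, -1, 0], [0, 0, 0, 1, -1/3, 0], [0, 0, 0, 0, 0, 1], [0, 0, 0, 0, 0, 0]]

R2 ← R2 + 2·R1
R3 ← R3 + 3·R1
R4 ← R4 + 3·R1
R2 ↔ R3
R2 ← 1/6·R2
R4 ← R4 − 6·R2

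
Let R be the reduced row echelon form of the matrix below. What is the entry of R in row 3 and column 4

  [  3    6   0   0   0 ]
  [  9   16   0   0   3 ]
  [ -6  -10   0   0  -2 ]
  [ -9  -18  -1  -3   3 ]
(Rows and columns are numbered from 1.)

R1 → 1/3·R1
  [  1    2   0   0   0 ]
  [  9   16   0   0   3 ]
  [ -6  -10   0   0  -2 ]
  [ -9  -18  -1  -3   3 ]
R2 → R2 − 9·R1
  [  1    2   0   0   0 ]
  [  0   -2   0   0   3 ]
  [ -6  -10   0   0  -2 ]
  [ -9  -18  -1  -3   3 ]
R3 → R3 + 6·R1
  [  1    2   0   0   0 ]
  [  0   -2   0   0   3 ]
  [  0    2   0   0  -2 ]
  [ -9  -18  -1  -3   3 ]
R4 → R4 + 9·R1
  [ 1   2   0   0   0 ]
  [ 0  -2   0   0   3 ]
  [ 0   2   0   0  -2 ]
  [ 0   0  -1  -3   3 ]
R2 → -1/2·R2
  [ 1  2   0   0     0 ]
  [ 0  1   0   0  -3/2 ]
  [ 0  2   0   0    -2 ]
  [ 0  0  -1  -3     3 ]
R3 → R3 − 2·R2
  [ 1  2   0   0     0 ]
  [ 0  1   0   0  -3/2 ]
  [ 0  0   0   0     1 ]
  [ 0  0  -1  -3     3 ]
R3 ↔ R4
  [ 1  2   0   0     0 ]
  [ 0  1   0   0  -3/2 ]
  [ 0  0  -1  -3     3 ]
  [ 0  0   0   0     1 ]
R3 → -1·R3
  [ 1  2  0  0     0 ]
  [ 0  1  0  0  -3/2 ]
  [ 0  0  1  3    -3 ]
  [ 0  0  0  0     1 ]
R3 → R3 + 3·R4
  [ 1  2  0  0     0 ]
  [ 0  1  0  0  -3/2 ]
  [ 0  0  1  3     0 ]
  [ 0  0  0  0     1 ]
R2 → R2 + 3/2·R4
  [ 1  2  0  0  0 ]
  [ 0  1  0  0  0 ]
  [ 0  0  1  3  0 ]
  [ 0  0  0  0  1 ]
R1 → R1 − 2·R2
  [ 1  0  0  0  0 ]
  [ 0  1  0  0  0 ]
  [ 0  0  1  3  0 ]
  [ 0  0  0  0  1 ]

3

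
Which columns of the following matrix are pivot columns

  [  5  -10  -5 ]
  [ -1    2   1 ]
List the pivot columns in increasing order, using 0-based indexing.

R1 → 1/5·R1
  [  1  -2  -1 ]
  [ -1   2   1 ]
R2 → R2 + R1
  [ 1  -2  -1 ]
  [ 0   0   0 ]
Pivot columns are the columns containing a leading 1.

0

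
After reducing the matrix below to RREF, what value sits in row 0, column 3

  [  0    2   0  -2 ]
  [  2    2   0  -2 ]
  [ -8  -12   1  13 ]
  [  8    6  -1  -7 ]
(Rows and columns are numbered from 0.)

0

R1 ↔ R2
  [  2    2   0  -2 ]
  [  0    2   0  -2 ]
  [ -8  -12   1  13 ]
  [  8    6  -1  -7 ]
R1 → 1/2·R1
  [  1    1   0  -1 ]
  [  0    2   0  -2 ]
  [ -8  -12   1  13 ]
  [  8    6  -1  -7 ]
R3 → R3 + 8·R1
  [ 1   1   0  -1 ]
  [ 0   2   0  -2 ]
  [ 0  -4   1   5 ]
  [ 8   6  -1  -7 ]
R4 → R4 − 8·R1
  [ 1   1   0  -1 ]
  [ 0   2   0  -2 ]
  [ 0  -4   1   5 ]
  [ 0  -2  -1   1 ]
R2 → 1/2·R2
  [ 1   1   0  -1 ]
  [ 0   1   0  -1 ]
  [ 0  -4   1   5 ]
  [ 0  -2  -1   1 ]
R3 → R3 + 4·R2
  [ 1   1   0  -1 ]
  [ 0   1   0  -1 ]
  [ 0   0   1   1 ]
  [ 0  -2  -1   1 ]
R4 → R4 + 2·R2
  [ 1  1   0  -1 ]
  [ 0  1   0  -1 ]
  [ 0  0   1   1 ]
  [ 0  0  -1  -1 ]
R4 → R4 + R3
  [ 1  1  0  -1 ]
  [ 0  1  0  -1 ]
  [ 0  0  1   1 ]
  [ 0  0  0   0 ]
R1 → R1 − R2
  [ 1  0  0   0 ]
  [ 0  1  0  -1 ]
  [ 0  0  1   1 ]
  [ 0  0  0   0 ]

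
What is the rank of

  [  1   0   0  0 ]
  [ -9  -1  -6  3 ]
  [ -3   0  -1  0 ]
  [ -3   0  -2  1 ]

R2 -> R2 + 9·R1
  [  1   0   0  0 ]
  [  0  -1  -6  3 ]
  [ -3   0  -1  0 ]
  [ -3   0  -2  1 ]
R3 -> R3 + 3·R1
  [  1   0   0  0 ]
  [  0  -1  -6  3 ]
  [  0   0  -1  0 ]
  [ -3   0  -2  1 ]
R4 -> R4 + 3·R1
  [ 1   0   0  0 ]
  [ 0  -1  -6  3 ]
  [ 0   0  -1  0 ]
  [ 0   0  -2  1 ]
R2 -> -1·R2
  [ 1  0   0   0 ]
  [ 0  1   6  -3 ]
  [ 0  0  -1   0 ]
  [ 0  0  -2   1 ]
R3 -> -1·R3
  [ 1  0   0   0 ]
  [ 0  1   6  -3 ]
  [ 0  0   1   0 ]
  [ 0  0  -2   1 ]
R4 -> R4 + 2·R3
  [ 1  0  0   0 ]
  [ 0  1  6  -3 ]
  [ 0  0  1   0 ]
  [ 0  0  0   1 ]
R2 -> R2 + 3·R4
  [ 1  0  0  0 ]
  [ 0  1  6  0 ]
  [ 0  0  1  0 ]
  [ 0  0  0  1 ]
R2 -> R2 − 6·R3
  [ 1  0  0  0 ]
  [ 0  1  0  0 ]
  [ 0  0  1  0 ]
  [ 0  0  0  1 ]
The reduced form has 4 nonzero rows.

rank = 4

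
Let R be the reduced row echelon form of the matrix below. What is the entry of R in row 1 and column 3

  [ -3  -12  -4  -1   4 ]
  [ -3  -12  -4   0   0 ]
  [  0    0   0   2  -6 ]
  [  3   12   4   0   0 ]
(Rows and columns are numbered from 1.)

4/3

ρ1 := -1/3·ρ1
ρ2 := ρ2 + 3·ρ1
ρ4 := ρ4 − 3·ρ1
ρ3 := ρ3 − 2·ρ2
ρ4 := ρ4 + ρ2
ρ3 := 1/2·ρ3
ρ2 := ρ2 + 4·ρ3
ρ1 := ρ1 + 4/3·ρ3
ρ1 := ρ1 − 1/3·ρ2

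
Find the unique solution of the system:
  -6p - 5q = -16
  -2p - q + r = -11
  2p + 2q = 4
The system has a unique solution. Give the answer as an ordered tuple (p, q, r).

(6, -4, -3)

Form the augmented matrix and row-reduce:
  [ -6  -5  0  |  -16 ]
  [ -2  -1  1  |  -11 ]
  [  2   2  0  |    4 ]
Multiply R1 by -1/6.
  [  1  5/6  0  |  8/3 ]
  [ -2   -1  1  |  -11 ]
  [  2    2  0  |    4 ]
Add 2 times R1 to R2.
  [ 1  5/6  0  |    8/3 ]
  [ 0  2/3  1  |  -17/3 ]
  [ 2    2  0  |      4 ]
Subtract 2 times R1 from R3.
  [ 1  5/6  0  |    8/3 ]
  [ 0  2/3  1  |  -17/3 ]
  [ 0  1/3  0  |   -4/3 ]
Multiply R2 by 3/2.
  [ 1  5/6    0  |    8/3 ]
  [ 0    1  3/2  |  -17/2 ]
  [ 0  1/3    0  |   -4/3 ]
Subtract 1/3 times R2 from R3.
  [ 1  5/6     0  |    8/3 ]
  [ 0    1   3/2  |  -17/2 ]
  [ 0    0  -1/2  |    3/2 ]
Multiply R3 by -2.
  [ 1  5/6    0  |    8/3 ]
  [ 0    1  3/2  |  -17/2 ]
  [ 0    0    1  |     -3 ]
Subtract 3/2 times R3 from R2.
  [ 1  5/6  0  |  8/3 ]
  [ 0    1  0  |   -4 ]
  [ 0    0  1  |   -3 ]
Subtract 5/6 times R2 from R1.
  [ 1  0  0  |   6 ]
  [ 0  1  0  |  -4 ]
  [ 0  0  1  |  -3 ]
Reading off the last column: p = 6, q = -4, r = -3.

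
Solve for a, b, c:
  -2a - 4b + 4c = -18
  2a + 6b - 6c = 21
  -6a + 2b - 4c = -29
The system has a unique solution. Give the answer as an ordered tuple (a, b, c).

(6, -1/2, -2)

Form the augmented matrix and row-reduce:
  [ -2  -4   4  |  -18 ]
  [  2   6  -6  |   21 ]
  [ -6   2  -4  |  -29 ]
R1 → -1/2·R1
R2 → R2 − 2·R1
R3 → R3 + 6·R1
R2 → 1/2·R2
R3 → R3 − 14·R2
R3 → -1/2·R3
R2 → R2 + R3
R1 → R1 + 2·R3
R1 → R1 − 2·R2
Reading off the last column: a = 6, b = -1/2, c = -2.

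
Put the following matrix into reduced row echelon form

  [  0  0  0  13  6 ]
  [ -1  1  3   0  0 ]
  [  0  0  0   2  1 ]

Swap ρ1 and ρ2.
Multiply ρ1 by -1.
Multiply ρ2 by 1/13.
Subtract 2 times ρ2 from ρ3.
Multiply ρ3 by 13.
Subtract 6/13 times ρ3 from ρ2.

[[1, -1, -3, 0, 0], [0, 0, 0, 1, 0], [0, 0, 0, 0, 1]]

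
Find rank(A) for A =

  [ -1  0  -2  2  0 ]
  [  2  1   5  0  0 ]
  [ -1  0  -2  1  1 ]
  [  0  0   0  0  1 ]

r1 ← -1·r1
  [  1  0   2  -2  0 ]
  [  2  1   5   0  0 ]
  [ -1  0  -2   1  1 ]
  [  0  0   0   0  1 ]
r2 ← r2 − 2·r1
  [  1  0   2  -2  0 ]
  [  0  1   1   4  0 ]
  [ -1  0  -2   1  1 ]
  [  0  0   0   0  1 ]
r3 ← r3 + r1
  [ 1  0  2  -2  0 ]
  [ 0  1  1   4  0 ]
  [ 0  0  0  -1  1 ]
  [ 0  0  0   0  1 ]
r3 ← -1·r3
  [ 1  0  2  -2   0 ]
  [ 0  1  1   4   0 ]
  [ 0  0  0   1  -1 ]
  [ 0  0  0   0   1 ]
r3 ← r3 + r4
  [ 1  0  2  -2  0 ]
  [ 0  1  1   4  0 ]
  [ 0  0  0   1  0 ]
  [ 0  0  0   0  1 ]
r2 ← r2 − 4·r3
  [ 1  0  2  -2  0 ]
  [ 0  1  1   0  0 ]
  [ 0  0  0   1  0 ]
  [ 0  0  0   0  1 ]
r1 ← r1 + 2·r3
  [ 1  0  2  0  0 ]
  [ 0  1  1  0  0 ]
  [ 0  0  0  1  0 ]
  [ 0  0  0  0  1 ]
The reduced form has 4 nonzero rows.

rank = 4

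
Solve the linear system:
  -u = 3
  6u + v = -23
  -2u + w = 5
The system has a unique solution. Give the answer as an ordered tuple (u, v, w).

Form the augmented matrix and row-reduce:
  [ -1  0  0  |    3 ]
  [  6  1  0  |  -23 ]
  [ -2  0  1  |    5 ]
R1 ← -1·R1
  [  1  0  0  |   -3 ]
  [  6  1  0  |  -23 ]
  [ -2  0  1  |    5 ]
R2 ← R2 − 6·R1
  [  1  0  0  |  -3 ]
  [  0  1  0  |  -5 ]
  [ -2  0  1  |   5 ]
R3 ← R3 + 2·R1
  [ 1  0  0  |  -3 ]
  [ 0  1  0  |  -5 ]
  [ 0  0  1  |  -1 ]
Reading off the last column: u = -3, v = -5, w = -1.

(-3, -5, -1)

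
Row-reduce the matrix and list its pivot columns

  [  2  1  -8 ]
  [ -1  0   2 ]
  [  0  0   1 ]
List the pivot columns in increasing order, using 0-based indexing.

0, 1, 2

r1 ← 1/2·r1
  [  1  1/2  -4 ]
  [ -1    0   2 ]
  [  0    0   1 ]
r2 ← r2 + r1
  [ 1  1/2  -4 ]
  [ 0  1/2  -2 ]
  [ 0    0   1 ]
r2 ← 2·r2
  [ 1  1/2  -4 ]
  [ 0    1  -4 ]
  [ 0    0   1 ]
r2 ← r2 + 4·r3
  [ 1  1/2  -4 ]
  [ 0    1   0 ]
  [ 0    0   1 ]
r1 ← r1 + 4·r3
  [ 1  1/2  0 ]
  [ 0    1  0 ]
  [ 0    0  1 ]
r1 ← r1 − 1/2·r2
  [ 1  0  0 ]
  [ 0  1  0 ]
  [ 0  0  1 ]
Pivot columns are the columns containing a leading 1.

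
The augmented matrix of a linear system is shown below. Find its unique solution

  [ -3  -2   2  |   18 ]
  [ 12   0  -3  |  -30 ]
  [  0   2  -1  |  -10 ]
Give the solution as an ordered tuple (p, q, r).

(-2, -4, 2)

R1 -> -1/3·R1
  [  1  2/3  -2/3  |   -6 ]
  [ 12    0    -3  |  -30 ]
  [  0    2    -1  |  -10 ]
R2 -> R2 − 12·R1
  [ 1  2/3  -2/3  |   -6 ]
  [ 0   -8     5  |   42 ]
  [ 0    2    -1  |  -10 ]
R2 -> -1/8·R2
  [ 1  2/3  -2/3  |     -6 ]
  [ 0    1  -5/8  |  -21/4 ]
  [ 0    2    -1  |    -10 ]
R3 -> R3 − 2·R2
  [ 1  2/3  -2/3  |     -6 ]
  [ 0    1  -5/8  |  -21/4 ]
  [ 0    0   1/4  |    1/2 ]
R3 -> 4·R3
  [ 1  2/3  -2/3  |     -6 ]
  [ 0    1  -5/8  |  -21/4 ]
  [ 0    0     1  |      2 ]
R2 -> R2 + 5/8·R3
  [ 1  2/3  -2/3  |  -6 ]
  [ 0    1     0  |  -4 ]
  [ 0    0     1  |   2 ]
R1 -> R1 + 2/3·R3
  [ 1  2/3  0  |  -14/3 ]
  [ 0    1  0  |     -4 ]
  [ 0    0  1  |      2 ]
R1 -> R1 − 2/3·R2
  [ 1  0  0  |  -2 ]
  [ 0  1  0  |  -4 ]
  [ 0  0  1  |   2 ]
Reading off the last column: p = -2, q = -4, r = 2.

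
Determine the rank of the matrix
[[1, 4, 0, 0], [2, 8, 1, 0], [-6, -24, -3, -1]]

r2 -> r2 − 2·r1
  [  1    4   0   0 ]
  [  0    0   1   0 ]
  [ -6  -24  -3  -1 ]
r3 -> r3 + 6·r1
  [ 1  4   0   0 ]
  [ 0  0   1   0 ]
  [ 0  0  -3  -1 ]
r3 -> r3 + 3·r2
  [ 1  4  0   0 ]
  [ 0  0  1   0 ]
  [ 0  0  0  -1 ]
r3 -> -1·r3
  [ 1  4  0  0 ]
  [ 0  0  1  0 ]
  [ 0  0  0  1 ]
The reduced form has 3 nonzero rows.

rank = 3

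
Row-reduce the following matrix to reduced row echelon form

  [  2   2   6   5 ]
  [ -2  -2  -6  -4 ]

r1 -> 1/2·r1
  [  1   1   3  5/2 ]
  [ -2  -2  -6   -4 ]
r2 -> r2 + 2·r1
  [ 1  1  3  5/2 ]
  [ 0  0  0    1 ]
r1 -> r1 − 5/2·r2
  [ 1  1  3  0 ]
  [ 0  0  0  1 ]

[[1, 1, 3, 0], [0, 0, 0, 1]]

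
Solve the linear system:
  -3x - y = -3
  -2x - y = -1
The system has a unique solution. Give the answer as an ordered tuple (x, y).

(2, -3)

Form the augmented matrix and row-reduce:
  [ -3  -1  |  -3 ]
  [ -2  -1  |  -1 ]
R1 ← -1/3·R1
  [  1  1/3  |   1 ]
  [ -2   -1  |  -1 ]
R2 ← R2 + 2·R1
  [ 1   1/3  |  1 ]
  [ 0  -1/3  |  1 ]
R2 ← -3·R2
  [ 1  1/3  |   1 ]
  [ 0    1  |  -3 ]
R1 ← R1 − 1/3·R2
  [ 1  0  |   2 ]
  [ 0  1  |  -3 ]
Reading off the last column: x = 2, y = -3.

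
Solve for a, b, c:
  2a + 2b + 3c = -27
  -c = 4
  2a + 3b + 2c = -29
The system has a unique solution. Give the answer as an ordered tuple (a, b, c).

Form the augmented matrix and row-reduce:
  [ 2  2   3  |  -27 ]
  [ 0  0  -1  |    4 ]
  [ 2  3   2  |  -29 ]
Multiply ρ1 by 1/2.
Subtract 2 times ρ1 from ρ3.
Swap ρ2 and ρ3.
Multiply ρ3 by -1.
Add ρ3 to ρ2.
Subtract 3/2 times ρ3 from ρ1.
Subtract ρ2 from ρ1.
Reading off the last column: a = -3/2, b = -6, c = -4.

(-3/2, -6, -4)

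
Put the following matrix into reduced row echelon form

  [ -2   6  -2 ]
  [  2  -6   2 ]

[[1, -3, 1], [0, 0, 0]]

r1 → -1/2·r1
  [ 1  -3  1 ]
  [ 2  -6  2 ]
r2 → r2 − 2·r1
  [ 1  -3  1 ]
  [ 0   0  0 ]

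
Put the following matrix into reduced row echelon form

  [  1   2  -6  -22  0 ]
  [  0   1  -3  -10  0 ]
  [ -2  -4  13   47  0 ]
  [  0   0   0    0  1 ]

Add 2 times R1 to R3.
  [ 1  2  -6  -22  0 ]
  [ 0  1  -3  -10  0 ]
  [ 0  0   1    3  0 ]
  [ 0  0   0    0  1 ]
Add 3 times R3 to R2.
  [ 1  2  -6  -22  0 ]
  [ 0  1   0   -1  0 ]
  [ 0  0   1    3  0 ]
  [ 0  0   0    0  1 ]
Add 6 times R3 to R1.
  [ 1  2  0  -4  0 ]
  [ 0  1  0  -1  0 ]
  [ 0  0  1   3  0 ]
  [ 0  0  0   0  1 ]
Subtract 2 times R2 from R1.
  [ 1  0  0  -2  0 ]
  [ 0  1  0  -1  0 ]
  [ 0  0  1   3  0 ]
  [ 0  0  0   0  1 ]

[[1, 0, 0, -2, 0], [0, 1, 0, -1, 0], [0, 0, 1, 3, 0], [0, 0, 0, 0, 1]]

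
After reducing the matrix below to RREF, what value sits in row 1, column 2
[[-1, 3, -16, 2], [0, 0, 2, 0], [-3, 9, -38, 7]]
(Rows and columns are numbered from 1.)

-3

Multiply ρ1 by -1.
  [  1  -3   16  -2 ]
  [  0   0    2   0 ]
  [ -3   9  -38   7 ]
Add 3 times ρ1 to ρ3.
  [ 1  -3  16  -2 ]
  [ 0   0   2   0 ]
  [ 0   0  10   1 ]
Multiply ρ2 by 1/2.
  [ 1  -3  16  -2 ]
  [ 0   0   1   0 ]
  [ 0   0  10   1 ]
Subtract 10 times ρ2 from ρ3.
  [ 1  -3  16  -2 ]
  [ 0   0   1   0 ]
  [ 0   0   0   1 ]
Add 2 times ρ3 to ρ1.
  [ 1  -3  16  0 ]
  [ 0   0   1  0 ]
  [ 0   0   0  1 ]
Subtract 16 times ρ2 from ρ1.
  [ 1  -3  0  0 ]
  [ 0   0  1  0 ]
  [ 0   0  0  1 ]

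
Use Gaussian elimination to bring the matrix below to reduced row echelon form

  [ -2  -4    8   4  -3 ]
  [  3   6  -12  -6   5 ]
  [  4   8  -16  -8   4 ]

[[1, 2, -4, -2, 0], [0, 0, 0, 0, 1], [0, 0, 0, 0, 0]]

ρ1 → -1/2·ρ1
  [ 1  2   -4  -2  3/2 ]
  [ 3  6  -12  -6    5 ]
  [ 4  8  -16  -8    4 ]
ρ2 → ρ2 − 3·ρ1
  [ 1  2   -4  -2  3/2 ]
  [ 0  0    0   0  1/2 ]
  [ 4  8  -16  -8    4 ]
ρ3 → ρ3 − 4·ρ1
  [ 1  2  -4  -2  3/2 ]
  [ 0  0   0   0  1/2 ]
  [ 0  0   0   0   -2 ]
ρ2 → 2·ρ2
  [ 1  2  -4  -2  3/2 ]
  [ 0  0   0   0    1 ]
  [ 0  0   0   0   -2 ]
ρ3 → ρ3 + 2·ρ2
  [ 1  2  -4  -2  3/2 ]
  [ 0  0   0   0    1 ]
  [ 0  0   0   0    0 ]
ρ1 → ρ1 − 3/2·ρ2
  [ 1  2  -4  -2  0 ]
  [ 0  0   0   0  1 ]
  [ 0  0   0   0  0 ]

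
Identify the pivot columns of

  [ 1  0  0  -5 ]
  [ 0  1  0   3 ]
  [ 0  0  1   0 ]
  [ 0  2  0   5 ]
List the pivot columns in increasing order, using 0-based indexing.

0, 1, 2, 3

R4 := R4 − 2·R2
  [ 1  0  0  -5 ]
  [ 0  1  0   3 ]
  [ 0  0  1   0 ]
  [ 0  0  0  -1 ]
R4 := -1·R4
  [ 1  0  0  -5 ]
  [ 0  1  0   3 ]
  [ 0  0  1   0 ]
  [ 0  0  0   1 ]
R2 := R2 − 3·R4
  [ 1  0  0  -5 ]
  [ 0  1  0   0 ]
  [ 0  0  1   0 ]
  [ 0  0  0   1 ]
R1 := R1 + 5·R4
  [ 1  0  0  0 ]
  [ 0  1  0  0 ]
  [ 0  0  1  0 ]
  [ 0  0  0  1 ]
Pivot columns are the columns containing a leading 1.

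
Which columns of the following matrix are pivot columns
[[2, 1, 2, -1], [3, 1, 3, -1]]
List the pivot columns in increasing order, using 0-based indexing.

R1 → 1/2·R1
  [ 1  1/2  1  -1/2 ]
  [ 3    1  3    -1 ]
R2 → R2 − 3·R1
  [ 1   1/2  1  -1/2 ]
  [ 0  -1/2  0   1/2 ]
R2 → -2·R2
  [ 1  1/2  1  -1/2 ]
  [ 0    1  0    -1 ]
R1 → R1 − 1/2·R2
  [ 1  0  1   0 ]
  [ 0  1  0  -1 ]
Pivot columns are the columns containing a leading 1.

0, 1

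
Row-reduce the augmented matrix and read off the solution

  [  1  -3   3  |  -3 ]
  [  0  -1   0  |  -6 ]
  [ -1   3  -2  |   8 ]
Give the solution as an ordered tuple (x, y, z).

Add ρ1 to ρ3.
  [ 1  -3  3  |  -3 ]
  [ 0  -1  0  |  -6 ]
  [ 0   0  1  |   5 ]
Multiply ρ2 by -1.
  [ 1  -3  3  |  -3 ]
  [ 0   1  0  |   6 ]
  [ 0   0  1  |   5 ]
Subtract 3 times ρ3 from ρ1.
  [ 1  -3  0  |  -18 ]
  [ 0   1  0  |    6 ]
  [ 0   0  1  |    5 ]
Add 3 times ρ2 to ρ1.
  [ 1  0  0  |  0 ]
  [ 0  1  0  |  6 ]
  [ 0  0  1  |  5 ]
Reading off the last column: x = 0, y = 6, z = 5.

(0, 6, 5)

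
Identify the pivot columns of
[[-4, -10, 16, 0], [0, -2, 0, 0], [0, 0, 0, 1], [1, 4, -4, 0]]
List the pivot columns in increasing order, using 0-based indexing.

0, 1, 3

R1 ← -1/4·R1
  [ 1  5/2  -4  0 ]
  [ 0   -2   0  0 ]
  [ 0    0   0  1 ]
  [ 1    4  -4  0 ]
R4 ← R4 − R1
  [ 1  5/2  -4  0 ]
  [ 0   -2   0  0 ]
  [ 0    0   0  1 ]
  [ 0  3/2   0  0 ]
R2 ← -1/2·R2
  [ 1  5/2  -4  0 ]
  [ 0    1   0  0 ]
  [ 0    0   0  1 ]
  [ 0  3/2   0  0 ]
R4 ← R4 − 3/2·R2
  [ 1  5/2  -4  0 ]
  [ 0    1   0  0 ]
  [ 0    0   0  1 ]
  [ 0    0   0  0 ]
R1 ← R1 − 5/2·R2
  [ 1  0  -4  0 ]
  [ 0  1   0  0 ]
  [ 0  0   0  1 ]
  [ 0  0   0  0 ]
Pivot columns are the columns containing a leading 1.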